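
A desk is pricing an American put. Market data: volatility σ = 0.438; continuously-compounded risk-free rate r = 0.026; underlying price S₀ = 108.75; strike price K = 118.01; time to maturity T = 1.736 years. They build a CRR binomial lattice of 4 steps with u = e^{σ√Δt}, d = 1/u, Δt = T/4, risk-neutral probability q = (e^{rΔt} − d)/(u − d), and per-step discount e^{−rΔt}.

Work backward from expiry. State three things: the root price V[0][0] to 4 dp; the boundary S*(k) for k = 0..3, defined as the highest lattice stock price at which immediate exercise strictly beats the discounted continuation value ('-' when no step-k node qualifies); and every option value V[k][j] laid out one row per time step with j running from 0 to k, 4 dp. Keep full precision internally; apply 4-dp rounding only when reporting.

price = 28.2441
boundary = - - 61.0660 81.4919
tree:
28.2441
40.9138 13.3335
56.9440 22.1794 2.7611
72.2502 36.5181 5.0564 0.0000
83.7199 56.9440 9.2600 0.0000 0.0000

Δt=0.43400, u=1.33449, d=0.74935, q=0.44775, disc=e^(-rΔt)=0.98878
k=4 terminal: V=max(K-S,0) → 83.7199 56.9440 9.2600 0.0000 0.0000
k=3: j=0 S=45.7598 intr=72.2502 cont=70.9261 V=72.2502[EX]; j=1 S=81.4919 intr=36.5181 cont=35.1940 V=36.5181[EX]; j=2 S=145.1257 intr=0.0000 cont=5.0564 V=5.0564[hold]; j=3 S=258.4488 intr=0.0000 cont=0.0000 V=0.0000[hold]  S*(3)=81.4919
k=2: j=0 S=61.0660 intr=56.9440 cont=55.6199 V=56.9440[EX]; j=1 S=108.7500 intr=9.2600 cont=22.1794 V=22.1794[hold]; j=2 S=193.6687 intr=0.0000 cont=2.7611 V=2.7611[hold]  S*(2)=61.0660
k=1: j=0 S=81.4919 intr=36.5181 cont=40.9138 V=40.9138[hold]; j=1 S=145.1257 intr=0.0000 cont=13.3335 V=13.3335[hold]  S*(1)=-
k=0: j=0 S=108.7500 intr=9.2600 cont=28.2441 V=28.2441[hold]  S*(0)=-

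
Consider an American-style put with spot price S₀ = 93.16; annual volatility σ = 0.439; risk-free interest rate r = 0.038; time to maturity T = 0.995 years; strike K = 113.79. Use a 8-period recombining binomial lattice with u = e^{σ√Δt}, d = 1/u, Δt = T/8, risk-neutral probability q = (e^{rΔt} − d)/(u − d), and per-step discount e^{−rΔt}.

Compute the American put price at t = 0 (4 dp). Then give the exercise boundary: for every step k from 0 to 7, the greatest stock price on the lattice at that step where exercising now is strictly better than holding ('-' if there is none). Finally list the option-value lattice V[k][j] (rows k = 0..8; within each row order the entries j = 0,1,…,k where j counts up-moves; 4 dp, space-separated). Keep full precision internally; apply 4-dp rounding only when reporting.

params: Δt=0.12437 u=1.16745 d=0.85657 q=0.47661 e^(-rΔt)=0.99528
t_8 payoffs: 86.7924 76.9940 63.6393 45.4377 20.6300 0.0000 0.0000 0.0000 0.0000
t_7: node(7,0) S=31.5183 payoff=82.2717 vs cont=81.7352 → 82.2717 [stop]  node(7,1) S=42.9575 payoff=70.8325 vs cont=70.2960 → 70.8325 [stop]  node(7,2) S=58.5484 payoff=55.2416 vs cont=54.7050 → 55.2416 [stop]  node(7,3) S=79.7979 payoff=33.9921 vs cont=33.4556 → 33.9921 [stop]  node(7,4) S=108.7596 payoff=5.0304 vs cont=10.7466 → 10.7466 [wait]  node(7,5) S=148.2326 payoff=0.0000 vs cont=0.0000 → 0.0000 [wait]  node(7,6) S=202.0319 payoff=0.0000 vs cont=0.0000 → 0.0000 [wait]  node(7,7) S=275.3570 payoff=0.0000 vs cont=0.0000 → 0.0000 [wait]  ⇒ S*(7)=79.7979
t_6: node(6,0) S=36.7960 payoff=76.9940 vs cont=76.4574 → 76.9940 [stop]  node(6,1) S=50.1507 payoff=63.6393 vs cont=63.1028 → 63.6393 [stop]  node(6,2) S=68.3523 payoff=45.4377 vs cont=44.9011 → 45.4377 [stop]  node(6,3) S=93.1600 payoff=20.6300 vs cont=22.8050 → 22.8050 [wait]  node(6,4) S=126.9713 payoff=0.0000 vs cont=5.5981 → 5.5981 [wait]  node(6,5) S=173.0541 payoff=0.0000 vs cont=0.0000 → 0.0000 [wait]  node(6,6) S=235.8620 payoff=0.0000 vs cont=0.0000 → 0.0000 [wait]  ⇒ S*(6)=68.3523
t_5: node(5,0) S=42.9575 payoff=70.8325 vs cont=70.2960 → 70.8325 [stop]  node(5,1) S=58.5484 payoff=55.2416 vs cont=54.7050 → 55.2416 [stop]  node(5,2) S=79.7979 payoff=33.9921 vs cont=34.4873 → 34.4873 [wait]  node(5,3) S=108.7596 payoff=5.0304 vs cont=14.5352 → 14.5352 [wait]  node(5,4) S=148.2326 payoff=0.0000 vs cont=2.9162 → 2.9162 [wait]  node(5,5) S=202.0319 payoff=0.0000 vs cont=0.0000 → 0.0000 [wait]  ⇒ S*(5)=58.5484
t_4: node(4,0) S=50.1507 payoff=63.6393 vs cont=63.1028 → 63.6393 [stop]  node(4,1) S=68.3523 payoff=45.4377 vs cont=45.1361 → 45.4377 [stop]  node(4,2) S=93.1600 payoff=20.6300 vs cont=24.8602 → 24.8602 [wait]  node(4,3) S=126.9713 payoff=0.0000 vs cont=8.9550 → 8.9550 [wait]  node(4,4) S=173.0541 payoff=0.0000 vs cont=1.5191 → 1.5191 [wait]  ⇒ S*(4)=68.3523
t_3: node(3,0) S=58.5484 payoff=55.2416 vs cont=54.7050 → 55.2416 [stop]  node(3,1) S=79.7979 payoff=33.9921 vs cont=35.4622 → 35.4622 [wait]  node(3,2) S=108.7596 payoff=5.0304 vs cont=17.1981 → 17.1981 [wait]  node(3,3) S=148.2326 payoff=0.0000 vs cont=5.3855 → 5.3855 [wait]  ⇒ S*(3)=58.5484
t_2: node(2,0) S=68.3523 payoff=45.4377 vs cont=45.5985 → 45.5985 [wait]  node(2,1) S=93.1600 payoff=20.6300 vs cont=26.6312 → 26.6312 [wait]  node(2,2) S=126.9713 payoff=0.0000 vs cont=11.5136 → 11.5136 [wait]  ⇒ S*(2)=-
t_1: node(1,0) S=79.7979 payoff=33.9921 vs cont=36.3861 → 36.3861 [wait]  node(1,1) S=108.7596 payoff=5.0304 vs cont=19.3344 → 19.3344 [wait]  ⇒ S*(1)=-
t_0: node(0,0) S=93.1600 payoff=20.6300 vs cont=28.1258 → 28.1258 [wait]  ⇒ S*(0)=-

price = 28.1258
boundary = - - - 58.5484 68.3523 58.5484 68.3523 79.7979
tree:
28.1258
36.3861 19.3344
45.5985 26.6312 11.5136
55.2416 35.4622 17.1981 5.3855
63.6393 45.4377 24.8602 8.9550 1.5191
70.8325 55.2416 34.4873 14.5352 2.9162 0.0000
76.9940 63.6393 45.4377 22.8050 5.5981 0.0000 0.0000
82.2717 70.8325 55.2416 33.9921 10.7466 0.0000 0.0000 0.0000
86.7924 76.9940 63.6393 45.4377 20.6300 0.0000 0.0000 0.0000 0.0000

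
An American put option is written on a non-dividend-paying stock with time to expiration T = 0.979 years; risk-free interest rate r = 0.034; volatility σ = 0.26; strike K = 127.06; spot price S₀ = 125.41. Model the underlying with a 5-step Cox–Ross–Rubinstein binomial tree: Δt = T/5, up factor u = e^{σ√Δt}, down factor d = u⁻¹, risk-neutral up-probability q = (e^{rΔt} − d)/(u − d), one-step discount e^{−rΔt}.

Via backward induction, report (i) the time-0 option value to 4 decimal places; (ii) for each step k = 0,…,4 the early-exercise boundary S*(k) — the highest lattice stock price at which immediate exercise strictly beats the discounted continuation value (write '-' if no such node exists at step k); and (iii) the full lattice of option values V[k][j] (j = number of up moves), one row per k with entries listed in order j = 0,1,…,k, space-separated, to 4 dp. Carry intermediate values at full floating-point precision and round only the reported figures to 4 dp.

Δt=0.19580  u=1.12193  d=0.89132  q=0.50023  discount=0.99336
step 5 (expiry): payoffs max(K−S,0) = 56.5082 38.2549 15.2792 0.0000 0.0000 0.0000
step 4: (k=4,j=0): S=79.1540, (K−S)⁺=47.9060, hold=47.0629 ⇒ V=47.9060 exercise | (k=4,j=1): S=99.6329, (K−S)⁺=27.4271, hold=26.5841 ⇒ V=27.4271 exercise | (k=4,j=2): S=125.4100, (K−S)⁺=1.6500, hold=7.5853 ⇒ V=7.5853 continue | (k=4,j=3): S=157.8562, (K−S)⁺=0.0000, hold=0.0000 ⇒ V=0.0000 continue | (k=4,j=4): S=198.6970, (K−S)⁺=0.0000, hold=0.0000 ⇒ V=0.0000 continue  boundary S*=99.6329
step 3: (k=3,j=0): S=88.8051, (K−S)⁺=38.2549, hold=37.4119 ⇒ V=38.2549 exercise | (k=3,j=1): S=111.7808, (K−S)⁺=15.2792, hold=17.3855 ⇒ V=17.3855 continue | (k=3,j=2): S=140.7009, (K−S)⁺=0.0000, hold=3.7657 ⇒ V=3.7657 continue | (k=3,j=3): S=177.1032, (K−S)⁺=0.0000, hold=0.0000 ⇒ V=0.0000 continue  boundary S*=88.8051
step 2: (k=2,j=0): S=99.6329, (K−S)⁺=27.4271, hold=27.6307 ⇒ V=27.6307 continue | (k=2,j=1): S=125.4100, (K−S)⁺=1.6500, hold=10.5023 ⇒ V=10.5023 continue | (k=2,j=2): S=157.8562, (K−S)⁺=0.0000, hold=1.8695 ⇒ V=1.8695 continue  boundary S*=-
step 1: (k=1,j=0): S=111.7808, (K−S)⁺=15.2792, hold=18.9360 ⇒ V=18.9360 continue | (k=1,j=1): S=140.7009, (K−S)⁺=0.0000, hold=6.1428 ⇒ V=6.1428 continue  boundary S*=-
step 0: (k=0,j=0): S=125.4100, (K−S)⁺=1.6500, hold=12.4532 ⇒ V=12.4532 continue  boundary S*=-

price = 12.4532
boundary = - - - 88.8051 99.6329
tree:
12.4532
18.9360 6.1428
27.6307 10.5023 1.8695
38.2549 17.3855 3.7657 0.0000
47.9060 27.4271 7.5853 0.0000 0.0000
56.5082 38.2549 15.2792 0.0000 0.0000 0.0000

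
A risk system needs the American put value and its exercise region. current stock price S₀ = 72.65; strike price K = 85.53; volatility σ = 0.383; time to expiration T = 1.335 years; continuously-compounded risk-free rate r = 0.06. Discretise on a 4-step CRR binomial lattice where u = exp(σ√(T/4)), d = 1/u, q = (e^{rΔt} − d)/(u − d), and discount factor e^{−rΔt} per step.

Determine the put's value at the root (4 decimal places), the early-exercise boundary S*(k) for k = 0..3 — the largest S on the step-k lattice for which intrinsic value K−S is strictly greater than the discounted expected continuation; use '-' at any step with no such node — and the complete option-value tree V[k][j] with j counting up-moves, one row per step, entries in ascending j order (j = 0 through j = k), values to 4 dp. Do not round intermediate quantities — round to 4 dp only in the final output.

price = 18.4785
boundary = - - 46.6712 58.2294
tree:
18.4785
27.4564 9.9058
38.8588 16.7331 3.2155
48.1228 27.3006 6.4355 0.0000
55.5479 38.8588 12.8800 0.0000 0.0000

Δt=0.33375  u=1.24765  d=0.80151  q=0.49025  discount=0.98017
step 4 (expiry): payoffs max(K−S,0) = 55.5479 38.8588 12.8800 0.0000 0.0000
step 3: (k=3,j=0): S=37.4072, (K−S)⁺=48.1228, hold=46.4271 ⇒ V=48.1228 exercise | (k=3,j=1): S=58.2294, (K−S)⁺=27.3006, hold=25.6049 ⇒ V=27.3006 exercise | (k=3,j=2): S=90.6419, (K−S)⁺=0.0000, hold=6.4355 ⇒ V=6.4355 continue | (k=3,j=3): S=141.0964, (K−S)⁺=0.0000, hold=0.0000 ⇒ V=0.0000 continue  boundary S*=58.2294
step 2: (k=2,j=0): S=46.6712, (K−S)⁺=38.8588, hold=37.1631 ⇒ V=38.8588 exercise | (k=2,j=1): S=72.6500, (K−S)⁺=12.8800, hold=16.7331 ⇒ V=16.7331 continue | (k=2,j=2): S=113.0896, (K−S)⁺=0.0000, hold=3.2155 ⇒ V=3.2155 continue  boundary S*=46.6712
step 1: (k=1,j=0): S=58.2294, (K−S)⁺=27.3006, hold=27.4564 ⇒ V=27.4564 continue | (k=1,j=1): S=90.6419, (K−S)⁺=0.0000, hold=9.9058 ⇒ V=9.9058 continue  boundary S*=-
step 0: (k=0,j=0): S=72.6500, (K−S)⁺=12.8800, hold=18.4785 ⇒ V=18.4785 continue  boundary S*=-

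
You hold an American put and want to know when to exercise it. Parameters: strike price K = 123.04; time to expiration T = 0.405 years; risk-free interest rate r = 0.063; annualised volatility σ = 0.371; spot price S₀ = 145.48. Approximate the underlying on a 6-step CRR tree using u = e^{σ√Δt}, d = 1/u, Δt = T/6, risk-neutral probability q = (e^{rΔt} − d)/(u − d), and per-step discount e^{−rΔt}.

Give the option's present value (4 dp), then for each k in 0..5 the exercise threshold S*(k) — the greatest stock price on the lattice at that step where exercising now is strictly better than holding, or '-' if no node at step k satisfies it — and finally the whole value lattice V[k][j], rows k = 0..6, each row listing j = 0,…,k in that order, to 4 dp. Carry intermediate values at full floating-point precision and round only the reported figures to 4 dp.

price = 3.7212
boundary = - - - - 98.9371 108.9482
tree:
3.7212
6.1944 1.2598
10.0804 2.3302 0.1915
15.9186 4.2814 0.3832 0.0000
24.1029 7.8046 0.7665 0.0000 0.0000
33.1941 14.0918 1.5334 0.0000 0.0000 0.0000
41.4500 24.1029 3.0676 0.0000 0.0000 0.0000 0.0000

Δt=0.06750, u=1.10119, d=0.90811, q=0.49799, disc=e^(-rΔt)=0.99576
k=6 terminal: V=max(K-S,0) → 41.4500 24.1029 3.0676 0.0000 0.0000 0.0000 0.0000
k=5: j=0 S=89.8459 intr=33.1941 cont=32.6720 V=33.1941[EX]; j=1 S=108.9482 intr=14.0918 cont=13.5697 V=14.0918[EX]; j=2 S=132.1120 intr=0.0000 cont=1.5334 V=1.5334[hold]; j=3 S=160.2007 intr=0.0000 cont=0.0000 V=0.0000[hold]; j=4 S=194.2614 intr=0.0000 cont=0.0000 V=0.0000[hold]; j=5 S=235.5638 intr=0.0000 cont=0.0000 V=0.0000[hold]  S*(5)=108.9482
k=4: j=0 S=98.9371 intr=24.1029 cont=23.5808 V=24.1029[EX]; j=1 S=119.9724 intr=3.0676 cont=7.8046 V=7.8046[hold]; j=2 S=145.4800 intr=0.0000 cont=0.7665 V=0.7665[hold]; j=3 S=176.4109 intr=0.0000 cont=0.0000 V=0.0000[hold]; j=4 S=213.9181 intr=0.0000 cont=0.0000 V=0.0000[hold]  S*(4)=98.9371
k=3: j=0 S=108.9482 intr=14.0918 cont=15.9186 V=15.9186[hold]; j=1 S=132.1120 intr=0.0000 cont=4.2814 V=4.2814[hold]; j=2 S=160.2007 intr=0.0000 cont=0.3832 V=0.3832[hold]; j=3 S=194.2614 intr=0.0000 cont=0.0000 V=0.0000[hold]  S*(3)=-
k=2: j=0 S=119.9724 intr=3.0676 cont=10.0804 V=10.0804[hold]; j=1 S=145.4800 intr=0.0000 cont=2.3302 V=2.3302[hold]; j=2 S=176.4109 intr=0.0000 cont=0.1915 V=0.1915[hold]  S*(2)=-
k=1: j=0 S=132.1120 intr=0.0000 cont=6.1944 V=6.1944[hold]; j=1 S=160.2007 intr=0.0000 cont=1.2598 V=1.2598[hold]  S*(1)=-
k=0: j=0 S=145.4800 intr=0.0000 cont=3.7212 V=3.7212[hold]  S*(0)=-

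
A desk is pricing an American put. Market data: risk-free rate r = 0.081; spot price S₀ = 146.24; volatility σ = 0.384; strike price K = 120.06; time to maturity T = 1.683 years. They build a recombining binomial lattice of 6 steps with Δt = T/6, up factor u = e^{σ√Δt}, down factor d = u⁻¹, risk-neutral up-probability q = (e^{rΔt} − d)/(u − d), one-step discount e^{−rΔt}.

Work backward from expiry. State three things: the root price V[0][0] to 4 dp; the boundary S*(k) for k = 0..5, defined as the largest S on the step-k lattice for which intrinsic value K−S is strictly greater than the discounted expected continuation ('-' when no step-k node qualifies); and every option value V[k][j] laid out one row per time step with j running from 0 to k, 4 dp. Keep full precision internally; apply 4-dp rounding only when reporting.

price = 10.6004
boundary = - - - 79.4497 64.8287 79.4497
tree:
10.6004
17.1556 4.6682
26.9121 8.3892 1.2396
40.6103 14.7324 2.5640 0.0000
55.2313 25.0533 5.3036 0.0000 0.0000
67.1616 40.6103 10.9704 0.0000 0.0000 0.0000
76.8963 55.2313 22.6919 0.0000 0.0000 0.0000 0.0000

Δt=0.28050  u=1.22553  d=0.81597  q=0.50544  discount=0.97754
step 6 (expiry): payoffs max(K−S,0) = 76.8963 55.2313 22.6919 0.0000 0.0000 0.0000 0.0000
step 5: (k=5,j=0): S=52.8984, (K−S)⁺=67.1616, hold=64.4645 ⇒ V=67.1616 exercise | (k=5,j=1): S=79.4497, (K−S)⁺=40.6103, hold=37.9132 ⇒ V=40.6103 exercise | (k=5,j=2): S=119.3278, (K−S)⁺=0.7322, hold=10.9704 ⇒ V=10.9704 continue | (k=5,j=3): S=179.2218, (K−S)⁺=0.0000, hold=0.0000 ⇒ V=0.0000 continue | (k=5,j=4): S=269.1784, (K−S)⁺=0.0000, hold=0.0000 ⇒ V=0.0000 continue | (k=5,j=5): S=404.2867, (K−S)⁺=0.0000, hold=0.0000 ⇒ V=0.0000 continue  boundary S*=79.4497
step 4: (k=4,j=0): S=64.8287, (K−S)⁺=55.2313, hold=52.5342 ⇒ V=55.2313 exercise | (k=4,j=1): S=97.3681, (K−S)⁺=22.6919, hold=25.0533 ⇒ V=25.0533 continue | (k=4,j=2): S=146.2400, (K−S)⁺=0.0000, hold=5.3036 ⇒ V=5.3036 continue | (k=4,j=3): S=219.6421, (K−S)⁺=0.0000, hold=0.0000 ⇒ V=0.0000 continue | (k=4,j=4): S=329.8867, (K−S)⁺=0.0000, hold=0.0000 ⇒ V=0.0000 continue  boundary S*=64.8287
step 3: (k=3,j=0): S=79.4497, (K−S)⁺=40.6103, hold=39.0800 ⇒ V=40.6103 exercise | (k=3,j=1): S=119.3278, (K−S)⁺=0.7322, hold=14.7324 ⇒ V=14.7324 continue | (k=3,j=2): S=179.2218, (K−S)⁺=0.0000, hold=2.5640 ⇒ V=2.5640 continue | (k=3,j=3): S=269.1784, (K−S)⁺=0.0000, hold=0.0000 ⇒ V=0.0000 continue  boundary S*=79.4497
step 2: (k=2,j=0): S=97.3681, (K−S)⁺=22.6919, hold=26.9121 ⇒ V=26.9121 continue | (k=2,j=1): S=146.2400, (K−S)⁺=0.0000, hold=8.3892 ⇒ V=8.3892 continue | (k=2,j=2): S=219.6421, (K−S)⁺=0.0000, hold=1.2396 ⇒ V=1.2396 continue  boundary S*=-
step 1: (k=1,j=0): S=119.3278, (K−S)⁺=0.7322, hold=17.1556 ⇒ V=17.1556 continue | (k=1,j=1): S=179.2218, (K−S)⁺=0.0000, hold=4.6682 ⇒ V=4.6682 continue  boundary S*=-
step 0: (k=0,j=0): S=146.2400, (K−S)⁺=0.0000, hold=10.6004 ⇒ V=10.6004 continue  boundary S*=-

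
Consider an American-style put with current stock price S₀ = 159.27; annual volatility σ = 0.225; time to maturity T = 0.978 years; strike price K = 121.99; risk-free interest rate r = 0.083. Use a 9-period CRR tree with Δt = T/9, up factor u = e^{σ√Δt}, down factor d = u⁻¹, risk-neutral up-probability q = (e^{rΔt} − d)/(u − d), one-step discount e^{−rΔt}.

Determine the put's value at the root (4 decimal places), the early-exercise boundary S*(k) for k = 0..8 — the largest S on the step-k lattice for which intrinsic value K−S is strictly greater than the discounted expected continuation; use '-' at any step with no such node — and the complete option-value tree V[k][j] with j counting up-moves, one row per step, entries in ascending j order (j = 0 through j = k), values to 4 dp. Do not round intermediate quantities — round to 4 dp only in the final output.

price = 0.8000
boundary = - - - - - - 102.0618 109.9196 102.0618
tree:
0.8000
1.4582 0.2582
2.6077 0.5132 0.0475
4.5567 1.0075 0.1049 0.0000
7.7404 1.9478 0.2313 0.0000 0.0000
12.6950 3.6911 0.5101 0.0000 0.0000 0.0000
19.9282 6.8068 1.1251 0.0000 0.0000 0.0000 0.0000
27.2243 12.0704 2.4814 0.0000 0.0000 0.0000 0.0000 0.0000
33.9987 19.9282 5.4728 0.0000 0.0000 0.0000 0.0000 0.0000 0.0000
40.2889 27.2243 12.0704 0.0000 0.0000 0.0000 0.0000 0.0000 0.0000 0.0000

Δt=0.10867  u=1.07699  d=0.92851  q=0.54249  discount=0.99102
step 9 (expiry): payoffs max(K−S,0) = 40.2889 27.2243 12.0704 0.0000 0.0000 0.0000 0.0000 0.0000 0.0000 0.0000
step 8: (k=8,j=0): S=87.9913, (K−S)⁺=33.9987, hold=32.9034 ⇒ V=33.9987 exercise | (k=8,j=1): S=102.0618, (K−S)⁺=19.9282, hold=18.8329 ⇒ V=19.9282 exercise | (k=8,j=2): S=118.3823, (K−S)⁺=3.6077, hold=5.4728 ⇒ V=5.4728 continue | (k=8,j=3): S=137.3126, (K−S)⁺=0.0000, hold=0.0000 ⇒ V=0.0000 continue | (k=8,j=4): S=159.2700, (K−S)⁺=0.0000, hold=0.0000 ⇒ V=0.0000 continue | (k=8,j=5): S=184.7386, (K−S)⁺=0.0000, hold=0.0000 ⇒ V=0.0000 continue | (k=8,j=6): S=214.2798, (K−S)⁺=0.0000, hold=0.0000 ⇒ V=0.0000 continue | (k=8,j=7): S=248.5449, (K−S)⁺=0.0000, hold=0.0000 ⇒ V=0.0000 continue | (k=8,j=8): S=288.2892, (K−S)⁺=0.0000, hold=0.0000 ⇒ V=0.0000 continue  boundary S*=102.0618
step 7: (k=7,j=0): S=94.7657, (K−S)⁺=27.2243, hold=26.1289 ⇒ V=27.2243 exercise | (k=7,j=1): S=109.9196, (K−S)⁺=12.0704, hold=11.9778 ⇒ V=12.0704 exercise | (k=7,j=2): S=127.4966, (K−S)⁺=0.0000, hold=2.4814 ⇒ V=2.4814 continue | (k=7,j=3): S=147.8843, (K−S)⁺=0.0000, hold=0.0000 ⇒ V=0.0000 continue | (k=7,j=4): S=171.5322, (K−S)⁺=0.0000, hold=0.0000 ⇒ V=0.0000 continue | (k=7,j=5): S=198.9617, (K−S)⁺=0.0000, hold=0.0000 ⇒ V=0.0000 continue | (k=7,j=6): S=230.7772, (K−S)⁺=0.0000, hold=0.0000 ⇒ V=0.0000 continue | (k=7,j=7): S=267.6804, (K−S)⁺=0.0000, hold=0.0000 ⇒ V=0.0000 continue  boundary S*=109.9196
step 6: (k=6,j=0): S=102.0618, (K−S)⁺=19.9282, hold=18.8329 ⇒ V=19.9282 exercise | (k=6,j=1): S=118.3823, (K−S)⁺=3.6077, hold=6.8068 ⇒ V=6.8068 continue | (k=6,j=2): S=137.3126, (K−S)⁺=0.0000, hold=1.1251 ⇒ V=1.1251 continue | (k=6,j=3): S=159.2700, (K−S)⁺=0.0000, hold=0.0000 ⇒ V=0.0000 continue | (k=6,j=4): S=184.7386, (K−S)⁺=0.0000, hold=0.0000 ⇒ V=0.0000 continue | (k=6,j=5): S=214.2798, (K−S)⁺=0.0000, hold=0.0000 ⇒ V=0.0000 continue | (k=6,j=6): S=248.5449, (K−S)⁺=0.0000, hold=0.0000 ⇒ V=0.0000 continue  boundary S*=102.0618
step 5: (k=5,j=0): S=109.9196, (K−S)⁺=12.0704, hold=12.6950 ⇒ V=12.6950 continue | (k=5,j=1): S=127.4966, (K−S)⁺=0.0000, hold=3.6911 ⇒ V=3.6911 continue | (k=5,j=2): S=147.8843, (K−S)⁺=0.0000, hold=0.5101 ⇒ V=0.5101 continue | (k=5,j=3): S=171.5322, (K−S)⁺=0.0000, hold=0.0000 ⇒ V=0.0000 continue | (k=5,j=4): S=198.9617, (K−S)⁺=0.0000, hold=0.0000 ⇒ V=0.0000 continue | (k=5,j=5): S=230.7772, (K−S)⁺=0.0000, hold=0.0000 ⇒ V=0.0000 continue  boundary S*=-
step 4: (k=4,j=0): S=118.3823, (K−S)⁺=3.6077, hold=7.7404 ⇒ V=7.7404 continue | (k=4,j=1): S=137.3126, (K−S)⁺=0.0000, hold=1.9478 ⇒ V=1.9478 continue | (k=4,j=2): S=159.2700, (K−S)⁺=0.0000, hold=0.2313 ⇒ V=0.2313 continue | (k=4,j=3): S=184.7386, (K−S)⁺=0.0000, hold=0.0000 ⇒ V=0.0000 continue | (k=4,j=4): S=214.2798, (K−S)⁺=0.0000, hold=0.0000 ⇒ V=0.0000 continue  boundary S*=-
step 3: (k=3,j=0): S=127.4966, (K−S)⁺=0.0000, hold=4.5567 ⇒ V=4.5567 continue | (k=3,j=1): S=147.8843, (K−S)⁺=0.0000, hold=1.0075 ⇒ V=1.0075 continue | (k=3,j=2): S=171.5322, (K−S)⁺=0.0000, hold=0.1049 ⇒ V=0.1049 continue | (k=3,j=3): S=198.9617, (K−S)⁺=0.0000, hold=0.0000 ⇒ V=0.0000 continue  boundary S*=-
step 2: (k=2,j=0): S=137.3126, (K−S)⁺=0.0000, hold=2.6077 ⇒ V=2.6077 continue | (k=2,j=1): S=159.2700, (K−S)⁺=0.0000, hold=0.5132 ⇒ V=0.5132 continue | (k=2,j=2): S=184.7386, (K−S)⁺=0.0000, hold=0.0475 ⇒ V=0.0475 continue  boundary S*=-
step 1: (k=1,j=0): S=147.8843, (K−S)⁺=0.0000, hold=1.4582 ⇒ V=1.4582 continue | (k=1,j=1): S=171.5322, (K−S)⁺=0.0000, hold=0.2582 ⇒ V=0.2582 continue  boundary S*=-
step 0: (k=0,j=0): S=159.2700, (K−S)⁺=0.0000, hold=0.8000 ⇒ V=0.8000 continue  boundary S*=-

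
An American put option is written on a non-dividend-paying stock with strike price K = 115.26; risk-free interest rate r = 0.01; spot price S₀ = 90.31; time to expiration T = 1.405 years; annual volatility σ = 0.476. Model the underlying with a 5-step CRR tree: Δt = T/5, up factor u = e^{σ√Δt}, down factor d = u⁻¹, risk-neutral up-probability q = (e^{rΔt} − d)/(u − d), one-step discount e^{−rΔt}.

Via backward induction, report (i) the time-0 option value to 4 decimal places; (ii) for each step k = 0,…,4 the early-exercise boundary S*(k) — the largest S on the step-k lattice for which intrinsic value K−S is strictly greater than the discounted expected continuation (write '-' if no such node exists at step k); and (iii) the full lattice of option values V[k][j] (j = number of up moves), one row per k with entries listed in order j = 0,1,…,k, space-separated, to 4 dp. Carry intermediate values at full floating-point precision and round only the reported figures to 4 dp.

price = 35.5724
boundary = - - 54.5217 70.1702 54.5217
tree:
35.5724
47.5268 20.7536
60.7383 31.2020 7.7361
72.8971 45.0898 13.9222 0.0000
82.3443 60.7383 25.0550 0.0000 0.0000
89.6848 72.8971 45.0898 0.0000 0.0000 0.0000

Δt=0.28100, u=1.28701, d=0.77699, q=0.44277, disc=e^(-rΔt)=0.99719
k=5 terminal: V=max(K-S,0) → 89.6848 72.8971 45.0898 0.0000 0.0000 0.0000
k=4: j=0 S=32.9157 intr=82.3443 cont=82.0209 V=82.3443[EX]; j=1 S=54.5217 intr=60.7383 cont=60.4149 V=60.7383[EX]; j=2 S=90.3100 intr=24.9500 cont=25.0550 V=25.0550[hold]; j=3 S=149.5900 intr=0.0000 cont=0.0000 V=0.0000[hold]; j=4 S=247.7816 intr=0.0000 cont=0.0000 V=0.0000[hold]  S*(4)=54.5217
k=3: j=0 S=42.3629 intr=72.8971 cont=72.5737 V=72.8971[EX]; j=1 S=70.1702 intr=45.0898 cont=44.8127 V=45.0898[EX]; j=2 S=116.2302 intr=0.0000 cont=13.9222 V=13.9222[hold]; j=3 S=192.5244 intr=0.0000 cont=0.0000 V=0.0000[hold]  S*(3)=70.1702
k=2: j=0 S=54.5217 intr=60.7383 cont=60.4149 V=60.7383[EX]; j=1 S=90.3100 intr=24.9500 cont=31.2020 V=31.2020[hold]; j=2 S=149.5900 intr=0.0000 cont=7.7361 V=7.7361[hold]  S*(2)=54.5217
k=1: j=0 S=70.1702 intr=45.0898 cont=47.5268 V=47.5268[hold]; j=1 S=116.2302 intr=0.0000 cont=20.7536 V=20.7536[hold]  S*(1)=-
k=0: j=0 S=90.3100 intr=24.9500 cont=35.5724 V=35.5724[hold]  S*(0)=-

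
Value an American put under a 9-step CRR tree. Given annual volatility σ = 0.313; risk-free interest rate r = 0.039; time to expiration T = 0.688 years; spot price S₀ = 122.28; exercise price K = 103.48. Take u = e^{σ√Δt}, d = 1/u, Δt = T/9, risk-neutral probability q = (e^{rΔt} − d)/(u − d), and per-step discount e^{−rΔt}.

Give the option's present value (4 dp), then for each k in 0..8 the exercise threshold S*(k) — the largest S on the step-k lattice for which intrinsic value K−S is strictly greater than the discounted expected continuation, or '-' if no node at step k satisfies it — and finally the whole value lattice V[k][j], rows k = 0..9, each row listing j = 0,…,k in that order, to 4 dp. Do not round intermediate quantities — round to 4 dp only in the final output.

price = 4.0662
boundary = - - - - - 79.3297 72.7532 79.3297 86.5008
tree:
4.0662
6.1553 1.9646
9.0905 3.2051 0.7139
13.0443 5.1215 1.2740 0.1482
18.0983 7.9793 2.2439 0.2946 0.0000
24.1503 12.0481 3.8864 0.5859 0.0000 0.0000
30.7268 17.4889 6.5834 1.1650 0.0000 0.0000 0.0000
36.7581 24.1503 10.8149 2.3166 0.0000 0.0000 0.0000 0.0000
42.2894 30.7268 16.9792 4.6065 0.0000 0.0000 0.0000 0.0000 0.0000
47.3622 36.7581 24.1503 9.1600 0.0000 0.0000 0.0000 0.0000 0.0000 0.0000

Δt=0.07644, u=1.09040, d=0.91710, q=0.49561, disc=e^(-rΔt)=0.99702
k=9 terminal: V=max(K-S,0) → 47.3622 36.7581 24.1503 9.1600 0.0000 0.0000 0.0000 0.0000 0.0000 0.0000
k=8: j=0 S=61.1906 intr=42.2894 cont=41.9814 V=42.2894[EX]; j=1 S=72.7532 intr=30.7268 cont=30.4187 V=30.7268[EX]; j=2 S=86.5008 intr=16.9792 cont=16.6712 V=16.9792[EX]; j=3 S=102.8461 intr=0.6339 cont=4.6065 V=4.6065[hold]; j=4 S=122.2800 intr=0.0000 cont=0.0000 V=0.0000[hold]; j=5 S=145.3862 intr=0.0000 cont=0.0000 V=0.0000[hold]; j=6 S=172.8586 intr=0.0000 cont=0.0000 V=0.0000[hold]; j=7 S=205.5222 intr=0.0000 cont=0.0000 V=0.0000[hold]; j=8 S=244.3579 intr=0.0000 cont=0.0000 V=0.0000[hold]  S*(8)=86.5008
k=7: j=0 S=66.7219 intr=36.7581 cont=36.4501 V=36.7581[EX]; j=1 S=79.3297 intr=24.1503 cont=23.8422 V=24.1503[EX]; j=2 S=94.3200 intr=9.1600 cont=10.8149 V=10.8149[hold]; j=3 S=112.1428 intr=0.0000 cont=2.3166 V=2.3166[hold]; j=4 S=133.3335 intr=0.0000 cont=0.0000 V=0.0000[hold]; j=5 S=158.5284 intr=0.0000 cont=0.0000 V=0.0000[hold]; j=6 S=188.4841 intr=0.0000 cont=0.0000 V=0.0000[hold]; j=7 S=224.1004 intr=0.0000 cont=0.0000 V=0.0000[hold]  S*(7)=79.3297
k=6: j=0 S=72.7532 intr=30.7268 cont=30.4187 V=30.7268[EX]; j=1 S=86.5008 intr=16.9792 cont=17.4889 V=17.4889[hold]; j=2 S=102.8461 intr=0.6339 cont=6.5834 V=6.5834[hold]; j=3 S=122.2800 intr=0.0000 cont=1.1650 V=1.1650[hold]; j=4 S=145.3862 intr=0.0000 cont=0.0000 V=0.0000[hold]; j=5 S=172.8586 intr=0.0000 cont=0.0000 V=0.0000[hold]; j=6 S=205.5222 intr=0.0000 cont=0.0000 V=0.0000[hold]  S*(6)=72.7532
k=5: j=0 S=79.3297 intr=24.1503 cont=24.0941 V=24.1503[EX]; j=1 S=94.3200 intr=9.1600 cont=12.0481 V=12.0481[hold]; j=2 S=112.1428 intr=0.0000 cont=3.8864 V=3.8864[hold]; j=3 S=133.3335 intr=0.0000 cont=0.5859 V=0.5859[hold]; j=4 S=158.5284 intr=0.0000 cont=0.0000 V=0.0000[hold]; j=5 S=188.4841 intr=0.0000 cont=0.0000 V=0.0000[hold]  S*(5)=79.3297
k=4: j=0 S=86.5008 intr=16.9792 cont=18.0983 V=18.0983[hold]; j=1 S=102.8461 intr=0.6339 cont=7.9793 V=7.9793[hold]; j=2 S=122.2800 intr=0.0000 cont=2.2439 V=2.2439[hold]; j=3 S=145.3862 intr=0.0000 cont=0.2946 V=0.2946[hold]; j=4 S=172.8586 intr=0.0000 cont=0.0000 V=0.0000[hold]  S*(4)=-
k=3: j=0 S=94.3200 intr=9.1600 cont=13.0443 V=13.0443[hold]; j=1 S=112.1428 intr=0.0000 cont=5.1215 V=5.1215[hold]; j=2 S=133.3335 intr=0.0000 cont=1.2740 V=1.2740[hold]; j=3 S=158.5284 intr=0.0000 cont=0.1482 V=0.1482[hold]  S*(3)=-
k=2: j=0 S=102.8461 intr=0.6339 cont=9.0905 V=9.0905[hold]; j=1 S=122.2800 intr=0.0000 cont=3.2051 V=3.2051[hold]; j=2 S=145.3862 intr=0.0000 cont=0.7139 V=0.7139[hold]  S*(2)=-
k=1: j=0 S=112.1428 intr=0.0000 cont=6.1553 V=6.1553[hold]; j=1 S=133.3335 intr=0.0000 cont=1.9646 V=1.9646[hold]  S*(1)=-
k=0: j=0 S=122.2800 intr=0.0000 cont=4.0662 V=4.0662[hold]  S*(0)=-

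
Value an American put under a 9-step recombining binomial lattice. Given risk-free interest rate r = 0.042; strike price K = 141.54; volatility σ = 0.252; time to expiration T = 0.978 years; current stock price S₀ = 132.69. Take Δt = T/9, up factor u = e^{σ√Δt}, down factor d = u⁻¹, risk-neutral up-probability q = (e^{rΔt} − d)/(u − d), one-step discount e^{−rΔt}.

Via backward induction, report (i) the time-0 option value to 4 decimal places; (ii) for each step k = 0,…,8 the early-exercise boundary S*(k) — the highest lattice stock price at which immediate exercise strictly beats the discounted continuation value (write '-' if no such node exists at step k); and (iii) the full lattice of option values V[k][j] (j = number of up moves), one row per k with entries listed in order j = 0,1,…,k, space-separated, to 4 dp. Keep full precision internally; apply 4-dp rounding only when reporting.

price = 15.7562
boundary = - - - 103.4205 112.3786 103.4205 112.3786 122.1127 112.3786
tree:
15.7562
21.8620 9.9552
29.3778 14.7435 5.3842
38.1195 21.1341 8.6562 2.2479
46.3636 29.1614 13.5113 4.0085 0.5544
53.9505 38.1195 20.3221 7.0038 1.1292 0.0000
60.9326 46.3636 29.1614 11.9016 2.2997 0.0000 0.0000
67.3581 53.9505 38.1195 19.4273 4.6837 0.0000 0.0000 0.0000
73.2715 60.9326 46.3636 29.1614 9.5389 0.0000 0.0000 0.0000 0.0000
78.7134 67.3581 53.9505 38.1195 19.4273 0.0000 0.0000 0.0000 0.0000 0.0000

Δt=0.10867  u=1.08662  d=0.92029  q=0.50675  discount=0.99545
step 9 (expiry): payoffs max(K−S,0) = 78.7134 67.3581 53.9505 38.1195 19.4273 0.0000 0.0000 0.0000 0.0000 0.0000
step 8: (k=8,j=0): S=68.2685, (K−S)⁺=73.2715, hold=72.6270 ⇒ V=73.2715 exercise | (k=8,j=1): S=80.6074, (K−S)⁺=60.9326, hold=60.2881 ⇒ V=60.9326 exercise | (k=8,j=2): S=95.1764, (K−S)⁺=46.3636, hold=45.7191 ⇒ V=46.3636 exercise | (k=8,j=3): S=112.3786, (K−S)⁺=29.1614, hold=28.5168 ⇒ V=29.1614 exercise | (k=8,j=4): S=132.6900, (K−S)⁺=8.8500, hold=9.5389 ⇒ V=9.5389 continue | (k=8,j=5): S=156.6724, (K−S)⁺=0.0000, hold=0.0000 ⇒ V=0.0000 continue | (k=8,j=6): S=184.9895, (K−S)⁺=0.0000, hold=0.0000 ⇒ V=0.0000 continue | (k=8,j=7): S=218.4246, (K−S)⁺=0.0000, hold=0.0000 ⇒ V=0.0000 continue | (k=8,j=8): S=257.9027, (K−S)⁺=0.0000, hold=0.0000 ⇒ V=0.0000 continue  boundary S*=112.3786
step 7: (k=7,j=0): S=74.1819, (K−S)⁺=67.3581, hold=66.7136 ⇒ V=67.3581 exercise | (k=7,j=1): S=87.5895, (K−S)⁺=53.9505, hold=53.3060 ⇒ V=53.9505 exercise | (k=7,j=2): S=103.4205, (K−S)⁺=38.1195, hold=37.4750 ⇒ V=38.1195 exercise | (k=7,j=3): S=122.1127, (K−S)⁺=19.4273, hold=19.1303 ⇒ V=19.4273 exercise | (k=7,j=4): S=144.1834, (K−S)⁺=0.0000, hold=4.6837 ⇒ V=4.6837 continue | (k=7,j=5): S=170.2432, (K−S)⁺=0.0000, hold=0.0000 ⇒ V=0.0000 continue | (k=7,j=6): S=201.0131, (K−S)⁺=0.0000, hold=0.0000 ⇒ V=0.0000 continue | (k=7,j=7): S=237.3442, (K−S)⁺=0.0000, hold=0.0000 ⇒ V=0.0000 continue  boundary S*=122.1127
step 6: (k=6,j=0): S=80.6074, (K−S)⁺=60.9326, hold=60.2881 ⇒ V=60.9326 exercise | (k=6,j=1): S=95.1764, (K−S)⁺=46.3636, hold=45.7191 ⇒ V=46.3636 exercise | (k=6,j=2): S=112.3786, (K−S)⁺=29.1614, hold=28.5168 ⇒ V=29.1614 exercise | (k=6,j=3): S=132.6900, (K−S)⁺=8.8500, hold=11.9016 ⇒ V=11.9016 continue | (k=6,j=4): S=156.6724, (K−S)⁺=0.0000, hold=2.2997 ⇒ V=2.2997 continue | (k=6,j=5): S=184.9895, (K−S)⁺=0.0000, hold=0.0000 ⇒ V=0.0000 continue | (k=6,j=6): S=218.4246, (K−S)⁺=0.0000, hold=0.0000 ⇒ V=0.0000 continue  boundary S*=112.3786
step 5: (k=5,j=0): S=87.5895, (K−S)⁺=53.9505, hold=53.3060 ⇒ V=53.9505 exercise | (k=5,j=1): S=103.4205, (K−S)⁺=38.1195, hold=37.4750 ⇒ V=38.1195 exercise | (k=5,j=2): S=122.1127, (K−S)⁺=19.4273, hold=20.3221 ⇒ V=20.3221 continue | (k=5,j=3): S=144.1834, (K−S)⁺=0.0000, hold=7.0038 ⇒ V=7.0038 continue | (k=5,j=4): S=170.2432, (K−S)⁺=0.0000, hold=1.1292 ⇒ V=1.1292 continue | (k=5,j=5): S=201.0131, (K−S)⁺=0.0000, hold=0.0000 ⇒ V=0.0000 continue  boundary S*=103.4205
step 4: (k=4,j=0): S=95.1764, (K−S)⁺=46.3636, hold=45.7191 ⇒ V=46.3636 exercise | (k=4,j=1): S=112.3786, (K−S)⁺=29.1614, hold=28.9682 ⇒ V=29.1614 exercise | (k=4,j=2): S=132.6900, (K−S)⁺=8.8500, hold=13.5113 ⇒ V=13.5113 continue | (k=4,j=3): S=156.6724, (K−S)⁺=0.0000, hold=4.0085 ⇒ V=4.0085 continue | (k=4,j=4): S=184.9895, (K−S)⁺=0.0000, hold=0.5544 ⇒ V=0.5544 continue  boundary S*=112.3786
step 3: (k=3,j=0): S=103.4205, (K−S)⁺=38.1195, hold=37.4750 ⇒ V=38.1195 exercise | (k=3,j=1): S=122.1127, (K−S)⁺=19.4273, hold=21.1341 ⇒ V=21.1341 continue | (k=3,j=2): S=144.1834, (K−S)⁺=0.0000, hold=8.6562 ⇒ V=8.6562 continue | (k=3,j=3): S=170.2432, (K−S)⁺=0.0000, hold=2.2479 ⇒ V=2.2479 continue  boundary S*=103.4205
step 2: (k=2,j=0): S=112.3786, (K−S)⁺=29.1614, hold=29.3778 ⇒ V=29.3778 continue | (k=2,j=1): S=132.6900, (K−S)⁺=8.8500, hold=14.7435 ⇒ V=14.7435 continue | (k=2,j=2): S=156.6724, (K−S)⁺=0.0000, hold=5.3842 ⇒ V=5.3842 continue  boundary S*=-
step 1: (k=1,j=0): S=122.1127, (K−S)⁺=19.4273, hold=21.8620 ⇒ V=21.8620 continue | (k=1,j=1): S=144.1834, (K−S)⁺=0.0000, hold=9.9552 ⇒ V=9.9552 continue  boundary S*=-
step 0: (k=0,j=0): S=132.6900, (K−S)⁺=8.8500, hold=15.7562 ⇒ V=15.7562 continue  boundary S*=-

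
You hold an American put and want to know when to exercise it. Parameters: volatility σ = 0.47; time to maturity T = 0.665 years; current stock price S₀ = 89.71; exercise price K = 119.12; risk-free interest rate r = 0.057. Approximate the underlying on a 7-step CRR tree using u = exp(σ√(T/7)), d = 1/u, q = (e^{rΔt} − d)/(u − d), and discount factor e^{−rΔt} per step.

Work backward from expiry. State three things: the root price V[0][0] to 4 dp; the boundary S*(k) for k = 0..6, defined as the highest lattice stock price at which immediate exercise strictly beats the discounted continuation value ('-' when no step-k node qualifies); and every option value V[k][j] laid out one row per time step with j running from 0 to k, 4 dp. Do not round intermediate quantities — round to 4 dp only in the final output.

price = 32.6735
boundary = - - 67.1450 77.6117 67.1450 77.6117 89.7100
tree:
32.6735
41.9084 23.1372
51.9750 31.5842 14.3385
61.0301 41.5083 21.2967 7.0377
68.8641 51.9750 30.4566 11.7128 2.1031
75.6416 61.0301 41.5083 18.9471 4.0863 0.0000
81.5051 68.8641 51.9750 29.4100 7.9394 0.0000 0.0000
86.5779 75.6416 61.0301 41.5083 15.4258 0.0000 0.0000 0.0000

params: Δt=0.09500 u=1.15588 d=0.86514 q=0.48252 e^(-rΔt)=0.99460
t_7 payoffs: 86.5779 75.6416 61.0301 41.5083 15.4258 0.0000 0.0000 0.0000
t_6: node(6,0) S=37.6149 payoff=81.5051 vs cont=80.8618 → 81.5051 [stop]  node(6,1) S=50.2559 payoff=68.8641 vs cont=68.2208 → 68.8641 [stop]  node(6,2) S=67.1450 payoff=51.9750 vs cont=51.3317 → 51.9750 [stop]  node(6,3) S=89.7100 payoff=29.4100 vs cont=28.7667 → 29.4100 [stop]  node(6,4) S=119.8582 payoff=0.0000 vs cont=7.9394 → 7.9394 [wait]  node(6,5) S=160.1382 payoff=0.0000 vs cont=0.0000 → 0.0000 [wait]  node(6,6) S=213.9548 payoff=0.0000 vs cont=0.0000 → 0.0000 [wait]  ⇒ S*(6)=89.7100
t_5: node(5,0) S=43.4784 payoff=75.6416 vs cont=74.9983 → 75.6416 [stop]  node(5,1) S=58.0899 payoff=61.0301 vs cont=60.3869 → 61.0301 [stop]  node(5,2) S=77.6117 payoff=41.5083 vs cont=40.8650 → 41.5083 [stop]  node(5,3) S=103.6942 payoff=15.4258 vs cont=18.9471 → 18.9471 [wait]  node(5,4) S=138.5420 payoff=0.0000 vs cont=4.0863 → 4.0863 [wait]  node(5,5) S=185.1009 payoff=0.0000 vs cont=0.0000 → 0.0000 [wait]  ⇒ S*(5)=77.6117
t_4: node(4,0) S=50.2559 payoff=68.8641 vs cont=68.2208 → 68.8641 [stop]  node(4,1) S=67.1450 payoff=51.9750 vs cont=51.3317 → 51.9750 [stop]  node(4,2) S=89.7100 payoff=29.4100 vs cont=30.4566 → 30.4566 [wait]  node(4,3) S=119.8582 payoff=0.0000 vs cont=11.7128 → 11.7128 [wait]  node(4,4) S=160.1382 payoff=0.0000 vs cont=2.1031 → 2.1031 [wait]  ⇒ S*(4)=67.1450
t_3: node(3,0) S=58.0899 payoff=61.0301 vs cont=60.3869 → 61.0301 [stop]  node(3,1) S=77.6117 payoff=41.5083 vs cont=41.3673 → 41.5083 [stop]  node(3,2) S=103.6942 payoff=15.4258 vs cont=21.2967 → 21.2967 [wait]  node(3,3) S=138.5420 payoff=0.0000 vs cont=7.0377 → 7.0377 [wait]  ⇒ S*(3)=77.6117
t_2: node(2,0) S=67.1450 payoff=51.9750 vs cont=51.3317 → 51.9750 [stop]  node(2,1) S=89.7100 payoff=29.4100 vs cont=31.5842 → 31.5842 [wait]  node(2,2) S=119.8582 payoff=0.0000 vs cont=14.3385 → 14.3385 [wait]  ⇒ S*(2)=67.1450
t_1: node(1,0) S=77.6117 payoff=41.5083 vs cont=41.9084 → 41.9084 [wait]  node(1,1) S=103.6942 payoff=15.4258 vs cont=23.1372 → 23.1372 [wait]  ⇒ S*(1)=-
t_0: node(0,0) S=89.7100 payoff=29.4100 vs cont=32.6735 → 32.6735 [wait]  ⇒ S*(0)=-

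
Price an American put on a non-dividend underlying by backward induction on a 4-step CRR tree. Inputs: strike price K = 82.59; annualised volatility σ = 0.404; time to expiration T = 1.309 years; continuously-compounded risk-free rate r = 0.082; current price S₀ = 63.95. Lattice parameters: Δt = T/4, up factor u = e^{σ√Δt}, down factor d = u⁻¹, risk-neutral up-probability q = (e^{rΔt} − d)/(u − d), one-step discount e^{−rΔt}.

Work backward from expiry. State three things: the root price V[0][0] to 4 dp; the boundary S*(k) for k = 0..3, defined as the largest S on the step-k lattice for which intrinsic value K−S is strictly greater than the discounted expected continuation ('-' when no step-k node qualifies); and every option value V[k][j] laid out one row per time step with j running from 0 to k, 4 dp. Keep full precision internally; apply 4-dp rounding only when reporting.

price = 21.2304
boundary = - 50.7540 40.2810 50.7540
tree:
21.2304
31.8360 11.8117
42.3090 19.8883 4.4024
50.6210 31.8360 9.0587 0.0000
57.2177 42.3090 18.6400 0.0000 0.0000

Δt=0.32725  u=1.26000  d=0.79365  q=0.50080  discount=0.97352
step 4 (expiry): payoffs max(K−S,0) = 57.2177 42.3090 18.6400 0.0000 0.0000
step 3: (k=3,j=0): S=31.9690, (K−S)⁺=50.6210, hold=48.4342 ⇒ V=50.6210 exercise | (k=3,j=1): S=50.7540, (K−S)⁺=31.8360, hold=29.6492 ⇒ V=31.8360 exercise | (k=3,j=2): S=80.5770, (K−S)⁺=2.0130, hold=9.0587 ⇒ V=9.0587 continue | (k=3,j=3): S=127.9239, (K−S)⁺=0.0000, hold=0.0000 ⇒ V=0.0000 continue  boundary S*=50.7540
step 2: (k=2,j=0): S=40.2810, (K−S)⁺=42.3090, hold=40.1222 ⇒ V=42.3090 exercise | (k=2,j=1): S=63.9500, (K−S)⁺=18.6400, hold=19.8883 ⇒ V=19.8883 continue | (k=2,j=2): S=101.5269, (K−S)⁺=0.0000, hold=4.4024 ⇒ V=4.4024 continue  boundary S*=40.2810
step 1: (k=1,j=0): S=50.7540, (K−S)⁺=31.8360, hold=30.2578 ⇒ V=31.8360 exercise | (k=1,j=1): S=80.5770, (K−S)⁺=2.0130, hold=11.8117 ⇒ V=11.8117 continue  boundary S*=50.7540
step 0: (k=0,j=0): S=63.9500, (K−S)⁺=18.6400, hold=21.2304 ⇒ V=21.2304 continue  boundary S*=-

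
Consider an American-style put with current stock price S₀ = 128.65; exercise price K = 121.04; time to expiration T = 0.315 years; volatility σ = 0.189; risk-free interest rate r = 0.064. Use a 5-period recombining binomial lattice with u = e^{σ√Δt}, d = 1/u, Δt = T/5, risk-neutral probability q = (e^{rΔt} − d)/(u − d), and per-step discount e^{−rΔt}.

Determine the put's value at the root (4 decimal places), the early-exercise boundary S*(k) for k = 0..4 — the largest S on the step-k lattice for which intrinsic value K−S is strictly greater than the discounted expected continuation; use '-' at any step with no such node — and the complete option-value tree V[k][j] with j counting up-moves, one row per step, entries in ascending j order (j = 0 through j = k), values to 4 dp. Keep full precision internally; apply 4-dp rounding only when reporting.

price = 1.6812
boundary = - - - 111.5842 106.4144
tree:
1.6812
3.0865 0.4513
5.5116 0.9655 0.0000
9.4558 2.0658 0.0000 0.0000
14.6256 4.4197 0.0000 0.0000 0.0000
19.5559 9.4558 0.0000 0.0000 0.0000 0.0000

Δt=0.06300  u=1.04858  d=0.95367  q=0.53071  discount=0.99598
step 5 (expiry): payoffs max(K−S,0) = 19.5559 9.4558 0.0000 0.0000 0.0000 0.0000
step 4: (k=4,j=0): S=106.4144, (K−S)⁺=14.6256, hold=14.1385 ⇒ V=14.6256 exercise | (k=4,j=1): S=117.0052, (K−S)⁺=4.0348, hold=4.4197 ⇒ V=4.4197 continue | (k=4,j=2): S=128.6500, (K−S)⁺=0.0000, hold=0.0000 ⇒ V=0.0000 continue | (k=4,j=3): S=141.4537, (K−S)⁺=0.0000, hold=0.0000 ⇒ V=0.0000 continue | (k=4,j=4): S=155.5318, (K−S)⁺=0.0000, hold=0.0000 ⇒ V=0.0000 continue  boundary S*=106.4144
step 3: (k=3,j=0): S=111.5842, (K−S)⁺=9.4558, hold=9.1721 ⇒ V=9.4558 exercise | (k=3,j=1): S=122.6895, (K−S)⁺=0.0000, hold=2.0658 ⇒ V=2.0658 continue | (k=3,j=2): S=134.9001, (K−S)⁺=0.0000, hold=0.0000 ⇒ V=0.0000 continue | (k=3,j=3): S=148.3258, (K−S)⁺=0.0000, hold=0.0000 ⇒ V=0.0000 continue  boundary S*=111.5842
step 2: (k=2,j=0): S=117.0052, (K−S)⁺=4.0348, hold=5.5116 ⇒ V=5.5116 continue | (k=2,j=1): S=128.6500, (K−S)⁺=0.0000, hold=0.9655 ⇒ V=0.9655 continue | (k=2,j=2): S=141.4537, (K−S)⁺=0.0000, hold=0.0000 ⇒ V=0.0000 continue  boundary S*=-
step 1: (k=1,j=0): S=122.6895, (K−S)⁺=0.0000, hold=3.0865 ⇒ V=3.0865 continue | (k=1,j=1): S=134.9001, (K−S)⁺=0.0000, hold=0.4513 ⇒ V=0.4513 continue  boundary S*=-
step 0: (k=0,j=0): S=128.6500, (K−S)⁺=0.0000, hold=1.6812 ⇒ V=1.6812 continue  boundary S*=-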